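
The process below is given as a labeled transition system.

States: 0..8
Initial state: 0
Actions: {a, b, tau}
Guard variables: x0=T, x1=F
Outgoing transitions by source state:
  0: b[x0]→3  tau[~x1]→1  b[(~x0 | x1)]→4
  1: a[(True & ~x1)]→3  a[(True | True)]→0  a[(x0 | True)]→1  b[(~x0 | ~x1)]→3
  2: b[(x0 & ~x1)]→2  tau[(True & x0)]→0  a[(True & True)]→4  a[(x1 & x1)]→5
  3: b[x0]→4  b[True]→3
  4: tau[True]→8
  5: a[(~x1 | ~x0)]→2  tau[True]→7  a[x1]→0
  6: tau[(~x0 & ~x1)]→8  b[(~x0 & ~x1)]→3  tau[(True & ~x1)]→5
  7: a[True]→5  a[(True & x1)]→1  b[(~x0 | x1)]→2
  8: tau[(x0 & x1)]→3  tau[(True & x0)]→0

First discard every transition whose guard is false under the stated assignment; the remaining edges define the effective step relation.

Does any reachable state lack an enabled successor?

Answer: DEADLOCK-FREE

Working:
R = {0,1,3,4,8}
  0: b→3  tau→1  [2 exit(s)]
  1: a→0  a→1  a→3  b→3  [4 exit(s)]
  3: b→3  b→4  [2 exit(s)]
  4: tau→8  [1 exit(s)]
  8: tau→0  [1 exit(s)]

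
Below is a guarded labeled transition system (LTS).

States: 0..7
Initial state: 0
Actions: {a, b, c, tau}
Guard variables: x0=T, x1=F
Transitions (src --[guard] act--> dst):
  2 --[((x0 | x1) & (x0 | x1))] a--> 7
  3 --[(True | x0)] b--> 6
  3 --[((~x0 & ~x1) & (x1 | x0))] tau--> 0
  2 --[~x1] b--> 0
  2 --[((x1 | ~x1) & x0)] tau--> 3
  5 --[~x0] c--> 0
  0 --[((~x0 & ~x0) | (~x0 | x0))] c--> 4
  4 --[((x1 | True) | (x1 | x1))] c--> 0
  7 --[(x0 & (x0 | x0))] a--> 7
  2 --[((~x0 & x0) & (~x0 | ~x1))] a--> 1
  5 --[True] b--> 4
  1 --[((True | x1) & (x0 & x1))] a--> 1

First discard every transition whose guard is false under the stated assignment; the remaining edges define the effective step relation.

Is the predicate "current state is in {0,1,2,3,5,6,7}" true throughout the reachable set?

Inv-set: {0,1,2,3,5,6,7}
R = {0,4}
  0: safe
  4: VIOLATES
counterexample path to 4: c

Answer: INVARIANT VIOLATED at state 4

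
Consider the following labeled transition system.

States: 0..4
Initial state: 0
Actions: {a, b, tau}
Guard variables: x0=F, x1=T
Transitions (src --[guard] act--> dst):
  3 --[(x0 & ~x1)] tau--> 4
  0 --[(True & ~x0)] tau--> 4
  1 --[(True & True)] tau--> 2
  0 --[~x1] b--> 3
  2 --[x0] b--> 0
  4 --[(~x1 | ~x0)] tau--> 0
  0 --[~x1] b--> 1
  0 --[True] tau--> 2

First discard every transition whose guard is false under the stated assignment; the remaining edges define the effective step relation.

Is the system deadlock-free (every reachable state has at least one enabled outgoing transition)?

Answer: DEADLOCK at state 2

Working:
Reach set: {0,2,4}
  0: tau→2  tau→4  [2 exit(s)]
  2: ∅  [no exit]
  4: tau→0  [1 exit(s)]
trace reaching 2: tau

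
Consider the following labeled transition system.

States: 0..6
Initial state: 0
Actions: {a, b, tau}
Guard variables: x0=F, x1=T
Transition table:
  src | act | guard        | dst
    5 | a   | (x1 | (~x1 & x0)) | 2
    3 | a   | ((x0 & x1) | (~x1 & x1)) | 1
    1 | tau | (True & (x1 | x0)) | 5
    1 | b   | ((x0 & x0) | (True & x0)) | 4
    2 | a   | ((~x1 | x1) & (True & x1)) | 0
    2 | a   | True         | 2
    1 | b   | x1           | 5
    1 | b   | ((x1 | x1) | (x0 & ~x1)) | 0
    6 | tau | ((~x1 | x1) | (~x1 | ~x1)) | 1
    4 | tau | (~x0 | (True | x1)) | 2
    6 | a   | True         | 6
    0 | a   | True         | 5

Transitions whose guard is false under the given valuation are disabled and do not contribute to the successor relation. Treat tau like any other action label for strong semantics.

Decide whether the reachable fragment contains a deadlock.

Reach set: {0,2,5}
  0: a→5  [1 out]
  2: a→0  a→2  [2 out]
  5: a→2  [1 out]

Answer: DEADLOCK-FREE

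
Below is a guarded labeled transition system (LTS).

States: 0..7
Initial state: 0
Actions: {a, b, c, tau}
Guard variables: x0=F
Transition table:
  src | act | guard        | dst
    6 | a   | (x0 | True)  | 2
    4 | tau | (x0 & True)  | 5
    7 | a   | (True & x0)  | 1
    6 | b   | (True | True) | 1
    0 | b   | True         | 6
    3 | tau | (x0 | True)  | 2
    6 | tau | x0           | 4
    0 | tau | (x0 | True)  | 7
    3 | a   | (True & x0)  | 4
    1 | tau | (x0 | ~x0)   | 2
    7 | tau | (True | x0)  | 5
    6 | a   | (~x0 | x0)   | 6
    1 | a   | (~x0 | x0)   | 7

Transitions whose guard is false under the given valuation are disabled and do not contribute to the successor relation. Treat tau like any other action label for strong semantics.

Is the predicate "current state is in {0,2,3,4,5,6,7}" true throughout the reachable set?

Inv-set: {0,2,3,4,5,6,7}
Reach set: {0,1,2,5,6,7}
  0: ok
  1: outside
  2: ok
  5: ok
  6: ok
  7: ok
counterexample path to 1: b·b

Answer: INVARIANT VIOLATED at state 1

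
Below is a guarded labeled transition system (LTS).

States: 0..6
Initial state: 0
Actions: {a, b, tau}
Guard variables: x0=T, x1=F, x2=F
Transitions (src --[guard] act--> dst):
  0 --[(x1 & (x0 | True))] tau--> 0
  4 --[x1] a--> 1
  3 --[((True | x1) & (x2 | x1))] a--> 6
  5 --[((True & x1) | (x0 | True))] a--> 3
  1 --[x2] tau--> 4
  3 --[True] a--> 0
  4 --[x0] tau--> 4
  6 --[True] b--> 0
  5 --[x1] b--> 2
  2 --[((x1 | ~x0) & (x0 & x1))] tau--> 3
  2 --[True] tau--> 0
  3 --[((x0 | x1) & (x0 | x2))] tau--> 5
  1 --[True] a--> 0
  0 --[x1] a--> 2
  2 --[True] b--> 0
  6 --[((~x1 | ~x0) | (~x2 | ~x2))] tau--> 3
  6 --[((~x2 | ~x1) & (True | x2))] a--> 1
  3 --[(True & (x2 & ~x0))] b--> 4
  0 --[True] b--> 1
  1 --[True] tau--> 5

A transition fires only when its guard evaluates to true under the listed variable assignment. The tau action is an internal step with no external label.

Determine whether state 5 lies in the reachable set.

Answer: REACHABLE

Analysis:
After dropping false guards: 12 live edges.
depth 0: {0}
depth 1: {1}  total {0,1}
depth 2: {5}  total {0,1,5}
depth 3: {3}  total {0,1,3,5}
R = {0,1,3,5}
trace reaching 5: b·tau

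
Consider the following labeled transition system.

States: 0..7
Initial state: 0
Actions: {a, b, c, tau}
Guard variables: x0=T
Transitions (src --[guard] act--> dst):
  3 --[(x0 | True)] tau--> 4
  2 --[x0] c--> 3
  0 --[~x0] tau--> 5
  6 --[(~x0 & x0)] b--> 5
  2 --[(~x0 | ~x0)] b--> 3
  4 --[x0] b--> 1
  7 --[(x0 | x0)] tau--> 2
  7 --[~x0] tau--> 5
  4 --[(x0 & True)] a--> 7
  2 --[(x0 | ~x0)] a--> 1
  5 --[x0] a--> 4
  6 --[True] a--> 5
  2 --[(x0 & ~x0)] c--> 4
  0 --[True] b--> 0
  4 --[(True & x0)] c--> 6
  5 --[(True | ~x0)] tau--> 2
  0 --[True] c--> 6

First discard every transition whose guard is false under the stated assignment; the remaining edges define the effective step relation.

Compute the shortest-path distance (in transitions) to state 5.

Layered search for 5:
  Layer 0: {0}
  Layer 1: {6}
  Layer 2: {5}
first hit 5 at d=2 via c·a

Answer: 2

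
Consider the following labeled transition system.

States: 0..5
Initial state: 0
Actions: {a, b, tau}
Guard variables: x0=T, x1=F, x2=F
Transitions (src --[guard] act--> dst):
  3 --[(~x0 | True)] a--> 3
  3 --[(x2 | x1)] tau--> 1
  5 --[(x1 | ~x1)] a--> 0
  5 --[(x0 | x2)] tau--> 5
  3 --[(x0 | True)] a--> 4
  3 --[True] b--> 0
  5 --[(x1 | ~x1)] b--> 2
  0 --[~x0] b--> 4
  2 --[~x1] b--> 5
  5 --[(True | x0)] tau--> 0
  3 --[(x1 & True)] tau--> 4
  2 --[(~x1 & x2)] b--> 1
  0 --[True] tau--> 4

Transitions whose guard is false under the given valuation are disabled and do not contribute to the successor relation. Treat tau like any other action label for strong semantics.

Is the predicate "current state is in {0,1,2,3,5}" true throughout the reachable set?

Allowed set {0,1,2,3,5}
Reach set: {0,4}
  0: ok
  4: ✗ unsafe
witness against invariant: tau → 4

Answer: INVARIANT VIOLATED at state 4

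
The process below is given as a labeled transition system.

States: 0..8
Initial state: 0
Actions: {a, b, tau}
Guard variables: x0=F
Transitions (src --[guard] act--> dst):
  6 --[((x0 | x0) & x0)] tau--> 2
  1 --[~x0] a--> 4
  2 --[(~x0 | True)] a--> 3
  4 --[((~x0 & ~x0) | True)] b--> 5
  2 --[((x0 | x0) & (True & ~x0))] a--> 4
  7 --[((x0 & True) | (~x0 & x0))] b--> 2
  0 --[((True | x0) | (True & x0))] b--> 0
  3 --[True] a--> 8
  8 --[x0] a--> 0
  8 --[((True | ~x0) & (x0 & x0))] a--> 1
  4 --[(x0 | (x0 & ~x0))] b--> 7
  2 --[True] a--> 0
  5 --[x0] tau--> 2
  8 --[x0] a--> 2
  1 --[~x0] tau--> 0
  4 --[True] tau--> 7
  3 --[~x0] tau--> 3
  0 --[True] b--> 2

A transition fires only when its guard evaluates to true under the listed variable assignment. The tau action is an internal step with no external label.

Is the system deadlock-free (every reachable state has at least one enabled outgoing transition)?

Answer: DEADLOCK at state 8

Working:
Reachable = {0,2,3,8}
  0: b→0  b→2  [2 exit(s)]
  2: a→0  a→3  [2 exit(s)]
  3: a→8  tau→3  [2 exit(s)]
  8: ∅  [no exit]
Path to 8: b·a·a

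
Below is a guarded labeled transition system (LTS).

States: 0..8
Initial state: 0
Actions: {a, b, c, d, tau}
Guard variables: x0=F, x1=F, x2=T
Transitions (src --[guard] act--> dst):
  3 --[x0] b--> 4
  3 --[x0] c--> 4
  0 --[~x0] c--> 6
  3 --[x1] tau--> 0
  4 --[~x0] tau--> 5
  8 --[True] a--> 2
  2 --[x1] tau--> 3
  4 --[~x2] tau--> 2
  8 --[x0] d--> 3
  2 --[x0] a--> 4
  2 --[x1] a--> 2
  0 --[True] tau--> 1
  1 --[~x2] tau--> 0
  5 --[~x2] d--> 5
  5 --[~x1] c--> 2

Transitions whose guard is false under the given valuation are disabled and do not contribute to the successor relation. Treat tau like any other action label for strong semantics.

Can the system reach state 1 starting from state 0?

Answer: REACHABLE

Working:
Guard filter leaves 5 enabled edge(s).
Layer 0: {0}
Layer 1: {1,6}  total {0,1,6}
Reachable = {0,1,6}
trace reaching 1: tau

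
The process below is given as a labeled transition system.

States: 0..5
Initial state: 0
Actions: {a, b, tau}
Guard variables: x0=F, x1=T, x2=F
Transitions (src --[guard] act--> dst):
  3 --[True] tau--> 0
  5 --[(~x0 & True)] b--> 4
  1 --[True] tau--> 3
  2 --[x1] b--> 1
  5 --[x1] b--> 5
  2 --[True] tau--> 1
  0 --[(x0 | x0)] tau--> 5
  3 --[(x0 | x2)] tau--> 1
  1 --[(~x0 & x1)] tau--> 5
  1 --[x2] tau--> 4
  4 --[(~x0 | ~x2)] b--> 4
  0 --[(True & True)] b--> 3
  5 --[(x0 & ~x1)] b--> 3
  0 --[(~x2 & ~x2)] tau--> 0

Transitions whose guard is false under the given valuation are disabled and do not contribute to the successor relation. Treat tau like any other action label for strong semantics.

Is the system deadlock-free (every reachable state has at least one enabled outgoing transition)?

Answer: DEADLOCK-FREE

Trace:
Reachable = {0,3}
  0: b→3  tau→0  [2 out]
  3: tau→0  [1 out]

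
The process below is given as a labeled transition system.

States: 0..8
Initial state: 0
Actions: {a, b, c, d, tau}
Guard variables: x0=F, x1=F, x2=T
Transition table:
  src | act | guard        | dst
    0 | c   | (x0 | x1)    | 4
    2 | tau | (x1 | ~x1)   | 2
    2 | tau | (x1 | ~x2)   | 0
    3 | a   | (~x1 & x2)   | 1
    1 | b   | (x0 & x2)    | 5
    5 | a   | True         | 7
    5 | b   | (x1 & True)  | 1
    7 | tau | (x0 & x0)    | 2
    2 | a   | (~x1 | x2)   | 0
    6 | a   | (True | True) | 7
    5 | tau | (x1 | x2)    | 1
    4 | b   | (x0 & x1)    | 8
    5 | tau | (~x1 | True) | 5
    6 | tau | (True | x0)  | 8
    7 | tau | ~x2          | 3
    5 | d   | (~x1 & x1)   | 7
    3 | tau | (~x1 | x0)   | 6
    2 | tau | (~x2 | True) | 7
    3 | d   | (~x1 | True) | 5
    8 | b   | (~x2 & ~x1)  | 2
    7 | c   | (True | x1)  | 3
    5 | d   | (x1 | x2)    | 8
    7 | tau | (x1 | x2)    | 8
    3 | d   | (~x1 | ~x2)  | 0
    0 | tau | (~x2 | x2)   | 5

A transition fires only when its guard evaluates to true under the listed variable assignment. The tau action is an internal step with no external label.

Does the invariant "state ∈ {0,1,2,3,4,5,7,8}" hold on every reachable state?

Allowed set {0,1,2,3,4,5,7,8}
R = {0,1,3,5,6,7,8}
  0: safe
  1: safe
  3: safe
  5: safe
  6: outside
  7: safe
  8: safe
witness against invariant: tau·a·c·tau → 6

Answer: INVARIANT VIOLATED at state 6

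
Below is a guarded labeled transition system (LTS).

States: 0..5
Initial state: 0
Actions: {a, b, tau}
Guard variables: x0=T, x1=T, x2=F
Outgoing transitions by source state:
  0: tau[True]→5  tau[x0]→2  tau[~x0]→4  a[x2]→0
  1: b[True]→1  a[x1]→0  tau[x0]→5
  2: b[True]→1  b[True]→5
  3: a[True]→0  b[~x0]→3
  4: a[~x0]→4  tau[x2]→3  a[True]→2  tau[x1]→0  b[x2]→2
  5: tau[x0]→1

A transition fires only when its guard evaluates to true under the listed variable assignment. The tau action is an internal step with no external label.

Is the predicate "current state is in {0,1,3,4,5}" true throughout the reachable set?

Inv-set: {0,1,3,4,5}
R = {0,1,2,5}
  0: ✓
  1: ✓
  2: ✗ unsafe
  5: ✓
counterexample path to 2: tau

Answer: INVARIANT VIOLATED at state 2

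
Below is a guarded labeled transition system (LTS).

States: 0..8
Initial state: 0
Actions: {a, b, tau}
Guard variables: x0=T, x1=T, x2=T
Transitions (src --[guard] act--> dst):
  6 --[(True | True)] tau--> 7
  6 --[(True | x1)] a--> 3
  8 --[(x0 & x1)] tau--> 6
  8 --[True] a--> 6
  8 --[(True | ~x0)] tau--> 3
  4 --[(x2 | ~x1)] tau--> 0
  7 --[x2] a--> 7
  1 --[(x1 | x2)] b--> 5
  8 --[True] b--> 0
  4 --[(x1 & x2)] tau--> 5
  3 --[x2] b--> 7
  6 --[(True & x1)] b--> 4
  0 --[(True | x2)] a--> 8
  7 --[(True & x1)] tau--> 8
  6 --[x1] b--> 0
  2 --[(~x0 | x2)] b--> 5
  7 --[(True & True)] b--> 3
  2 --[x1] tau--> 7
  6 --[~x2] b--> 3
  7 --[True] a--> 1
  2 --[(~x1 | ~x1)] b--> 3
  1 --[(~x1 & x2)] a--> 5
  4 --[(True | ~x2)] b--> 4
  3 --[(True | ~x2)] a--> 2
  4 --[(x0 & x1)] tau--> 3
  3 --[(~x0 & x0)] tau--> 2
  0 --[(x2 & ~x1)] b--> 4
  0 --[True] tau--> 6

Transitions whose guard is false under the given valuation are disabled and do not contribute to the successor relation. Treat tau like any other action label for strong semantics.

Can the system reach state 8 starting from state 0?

Guard filter leaves 23 enabled edge(s).
depth 0: {0}
depth 1: {6,8}  total {0,6,8}
depth 2: {3,4,7}  total {0,3,4,6,7,8}
depth 3: {1,2,5}  total {0,1,2,3,4,5,6,7,8}
R = {0,1,2,3,4,5,6,7,8}
witness 8: a

Answer: REACHABLE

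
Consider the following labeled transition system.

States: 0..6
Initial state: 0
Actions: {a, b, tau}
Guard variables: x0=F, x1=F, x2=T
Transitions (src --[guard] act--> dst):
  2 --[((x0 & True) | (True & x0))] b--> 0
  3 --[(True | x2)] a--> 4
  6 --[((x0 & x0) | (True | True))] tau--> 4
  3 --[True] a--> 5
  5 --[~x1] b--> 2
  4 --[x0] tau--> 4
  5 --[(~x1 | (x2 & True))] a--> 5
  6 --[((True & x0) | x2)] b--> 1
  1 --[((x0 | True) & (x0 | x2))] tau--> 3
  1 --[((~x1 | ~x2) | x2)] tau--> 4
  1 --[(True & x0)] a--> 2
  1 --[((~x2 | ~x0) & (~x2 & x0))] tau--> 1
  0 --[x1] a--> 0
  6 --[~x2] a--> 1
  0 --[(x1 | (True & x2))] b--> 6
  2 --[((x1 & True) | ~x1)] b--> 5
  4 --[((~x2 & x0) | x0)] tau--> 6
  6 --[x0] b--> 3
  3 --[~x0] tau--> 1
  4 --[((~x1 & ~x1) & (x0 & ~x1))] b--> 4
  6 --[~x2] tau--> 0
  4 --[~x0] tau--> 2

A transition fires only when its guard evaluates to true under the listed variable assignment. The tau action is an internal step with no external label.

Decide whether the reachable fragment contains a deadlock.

Reach set: {0,1,2,3,4,5,6}
  0: b→6  [1 out]
  1: tau→3  tau→4  [2 out]
  2: b→5  [1 out]
  3: a→4  a→5  tau→1  [3 out]
  4: tau→2  [1 out]
  5: a→5  b→2  [2 out]
  6: b→1  tau→4  [2 out]

Answer: DEADLOCK-FREE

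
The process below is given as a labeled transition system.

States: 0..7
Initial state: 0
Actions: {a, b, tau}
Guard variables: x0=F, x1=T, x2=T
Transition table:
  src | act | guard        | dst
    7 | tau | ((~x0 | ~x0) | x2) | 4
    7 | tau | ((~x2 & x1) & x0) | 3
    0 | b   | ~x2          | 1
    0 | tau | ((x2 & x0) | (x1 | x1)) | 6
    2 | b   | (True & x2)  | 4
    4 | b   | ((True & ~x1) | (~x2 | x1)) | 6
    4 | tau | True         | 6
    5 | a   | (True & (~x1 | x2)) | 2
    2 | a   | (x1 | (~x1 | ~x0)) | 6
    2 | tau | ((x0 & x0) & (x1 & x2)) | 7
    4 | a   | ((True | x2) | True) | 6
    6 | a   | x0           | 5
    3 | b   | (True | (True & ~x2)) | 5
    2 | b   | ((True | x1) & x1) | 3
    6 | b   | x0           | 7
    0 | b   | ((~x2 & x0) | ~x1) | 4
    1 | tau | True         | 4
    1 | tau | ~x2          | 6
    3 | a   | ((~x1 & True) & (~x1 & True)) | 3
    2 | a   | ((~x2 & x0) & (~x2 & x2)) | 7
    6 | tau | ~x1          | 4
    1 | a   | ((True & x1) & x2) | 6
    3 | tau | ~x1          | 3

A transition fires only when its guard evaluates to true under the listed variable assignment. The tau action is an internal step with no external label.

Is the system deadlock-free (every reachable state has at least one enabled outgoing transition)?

Reachable = {0,6}
  0: tau→6  [1 out]
  6: ∅  [no exit]
Path to 6: tau

Answer: DEADLOCK at state 6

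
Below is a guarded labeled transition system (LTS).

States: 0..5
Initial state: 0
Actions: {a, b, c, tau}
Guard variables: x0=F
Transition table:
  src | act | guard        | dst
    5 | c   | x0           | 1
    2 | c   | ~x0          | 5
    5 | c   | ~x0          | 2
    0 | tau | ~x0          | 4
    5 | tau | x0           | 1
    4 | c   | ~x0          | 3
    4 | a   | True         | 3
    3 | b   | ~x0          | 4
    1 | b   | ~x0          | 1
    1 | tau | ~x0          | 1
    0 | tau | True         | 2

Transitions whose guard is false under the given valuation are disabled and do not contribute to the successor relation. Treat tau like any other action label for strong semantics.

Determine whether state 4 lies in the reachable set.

Answer: REACHABLE

Analysis:
After dropping false guards: 9 live edges.
Layer 0: {0}
Layer 1: {2,4}  now seen {0,2,4}
Layer 2: {3,5}  now seen {0,2,3,4,5}
Reach set: {0,2,3,4,5}
Path to 4: tau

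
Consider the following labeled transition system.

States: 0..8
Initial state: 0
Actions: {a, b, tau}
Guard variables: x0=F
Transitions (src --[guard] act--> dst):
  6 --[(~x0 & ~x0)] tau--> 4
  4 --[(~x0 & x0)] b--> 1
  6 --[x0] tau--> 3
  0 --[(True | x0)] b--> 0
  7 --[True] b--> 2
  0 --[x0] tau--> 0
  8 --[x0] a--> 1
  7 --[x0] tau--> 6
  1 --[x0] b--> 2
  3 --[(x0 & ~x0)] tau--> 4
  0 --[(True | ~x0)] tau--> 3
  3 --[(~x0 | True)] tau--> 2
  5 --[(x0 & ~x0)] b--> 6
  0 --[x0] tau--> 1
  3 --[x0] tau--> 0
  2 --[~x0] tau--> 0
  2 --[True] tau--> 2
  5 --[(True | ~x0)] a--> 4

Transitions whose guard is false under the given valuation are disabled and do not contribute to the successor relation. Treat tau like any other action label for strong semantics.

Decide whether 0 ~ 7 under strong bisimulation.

Bisimulation quotient by refinement:
  π0 = {{0,1,2,3,4,5,6,7,8}}
  π1 = {{0},{1,4,8},{2,3,6},{5},{7}}
  π2 = {{0},{1,4,8},{2},{3},{5},{6},{7}}
Fixed point at round 3; 7 class(es).
0∈{0}, 7∈{7}

Answer: NOT BISIMILAR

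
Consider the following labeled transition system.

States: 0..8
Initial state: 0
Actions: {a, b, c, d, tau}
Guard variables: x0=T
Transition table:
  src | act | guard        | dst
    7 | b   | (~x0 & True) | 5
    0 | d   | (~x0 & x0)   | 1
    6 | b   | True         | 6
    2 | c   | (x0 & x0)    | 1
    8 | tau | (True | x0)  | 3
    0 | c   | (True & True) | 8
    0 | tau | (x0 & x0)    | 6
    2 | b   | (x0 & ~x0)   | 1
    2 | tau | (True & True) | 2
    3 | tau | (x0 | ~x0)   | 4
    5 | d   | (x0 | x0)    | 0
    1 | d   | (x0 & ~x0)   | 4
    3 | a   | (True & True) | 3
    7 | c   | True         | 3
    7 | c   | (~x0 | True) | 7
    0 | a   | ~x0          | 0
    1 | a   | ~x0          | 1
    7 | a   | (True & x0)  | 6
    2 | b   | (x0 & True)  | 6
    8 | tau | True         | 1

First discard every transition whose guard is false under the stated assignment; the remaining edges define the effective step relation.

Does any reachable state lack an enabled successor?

Reach set: {0,1,3,4,6,8}
  0: c→8  tau→6  [2 exit(s)]
  1: ∅  [no exit]
  3: a→3  tau→4  [2 exit(s)]
  4: ∅  [no exit]
  6: b→6  [1 exit(s)]
  8: tau→1  tau→3  [2 exit(s)]
witness 1: c·tau

Answer: DEADLOCK at state 1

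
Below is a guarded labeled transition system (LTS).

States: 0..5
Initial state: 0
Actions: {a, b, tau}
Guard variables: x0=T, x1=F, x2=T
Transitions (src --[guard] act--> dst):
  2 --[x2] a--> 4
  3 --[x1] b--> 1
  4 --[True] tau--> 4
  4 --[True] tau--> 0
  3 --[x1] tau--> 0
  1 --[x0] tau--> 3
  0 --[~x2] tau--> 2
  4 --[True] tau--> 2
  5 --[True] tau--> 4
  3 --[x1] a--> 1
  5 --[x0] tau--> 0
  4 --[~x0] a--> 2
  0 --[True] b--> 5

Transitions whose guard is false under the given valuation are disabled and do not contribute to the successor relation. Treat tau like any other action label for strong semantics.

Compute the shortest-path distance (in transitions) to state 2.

Layered search for 2:
  Layer 0: {0}
  Layer 1: {5}
  Layer 2: {4}
  Layer 3: {2}
depth(2)=3, e.g. b·tau·tau

Answer: 3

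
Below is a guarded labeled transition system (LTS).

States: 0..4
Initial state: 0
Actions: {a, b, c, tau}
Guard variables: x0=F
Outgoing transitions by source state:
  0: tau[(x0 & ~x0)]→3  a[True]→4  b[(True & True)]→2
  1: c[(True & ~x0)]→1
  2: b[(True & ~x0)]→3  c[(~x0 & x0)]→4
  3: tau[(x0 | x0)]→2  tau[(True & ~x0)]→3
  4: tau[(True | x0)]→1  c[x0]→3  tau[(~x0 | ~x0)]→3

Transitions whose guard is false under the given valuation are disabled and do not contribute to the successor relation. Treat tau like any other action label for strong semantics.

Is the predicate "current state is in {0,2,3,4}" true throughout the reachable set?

Safe = {0,2,3,4}
Reach set: {0,1,2,3,4}
  0: safe
  1: ✗ unsafe
  2: safe
  3: safe
  4: safe
reach 1 via a·tau — violates

Answer: INVARIANT VIOLATED at state 1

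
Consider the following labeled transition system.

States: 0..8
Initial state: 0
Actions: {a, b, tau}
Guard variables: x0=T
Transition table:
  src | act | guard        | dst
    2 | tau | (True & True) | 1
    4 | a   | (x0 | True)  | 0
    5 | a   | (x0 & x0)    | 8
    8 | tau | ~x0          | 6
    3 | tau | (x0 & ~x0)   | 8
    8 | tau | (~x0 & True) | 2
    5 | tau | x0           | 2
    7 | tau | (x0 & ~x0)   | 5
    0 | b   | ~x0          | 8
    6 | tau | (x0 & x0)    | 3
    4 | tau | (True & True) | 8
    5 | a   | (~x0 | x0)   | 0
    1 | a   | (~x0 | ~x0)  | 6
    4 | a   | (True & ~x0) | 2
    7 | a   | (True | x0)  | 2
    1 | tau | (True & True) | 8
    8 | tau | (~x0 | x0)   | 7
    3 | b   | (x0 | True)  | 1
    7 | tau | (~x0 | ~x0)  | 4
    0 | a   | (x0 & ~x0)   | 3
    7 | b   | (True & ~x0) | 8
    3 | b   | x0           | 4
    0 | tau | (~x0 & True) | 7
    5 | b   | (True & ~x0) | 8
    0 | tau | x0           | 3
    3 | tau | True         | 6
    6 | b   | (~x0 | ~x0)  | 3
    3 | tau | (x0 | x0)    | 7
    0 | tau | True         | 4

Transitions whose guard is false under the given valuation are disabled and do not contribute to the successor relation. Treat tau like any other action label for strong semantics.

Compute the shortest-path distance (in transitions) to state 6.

Answer: 2

Trace:
Layered search for 6:
  L0 = {0}
  L1 = {3,4}
  L2 = {1,6,7,8}
6 enters at depth 2; path tau·tau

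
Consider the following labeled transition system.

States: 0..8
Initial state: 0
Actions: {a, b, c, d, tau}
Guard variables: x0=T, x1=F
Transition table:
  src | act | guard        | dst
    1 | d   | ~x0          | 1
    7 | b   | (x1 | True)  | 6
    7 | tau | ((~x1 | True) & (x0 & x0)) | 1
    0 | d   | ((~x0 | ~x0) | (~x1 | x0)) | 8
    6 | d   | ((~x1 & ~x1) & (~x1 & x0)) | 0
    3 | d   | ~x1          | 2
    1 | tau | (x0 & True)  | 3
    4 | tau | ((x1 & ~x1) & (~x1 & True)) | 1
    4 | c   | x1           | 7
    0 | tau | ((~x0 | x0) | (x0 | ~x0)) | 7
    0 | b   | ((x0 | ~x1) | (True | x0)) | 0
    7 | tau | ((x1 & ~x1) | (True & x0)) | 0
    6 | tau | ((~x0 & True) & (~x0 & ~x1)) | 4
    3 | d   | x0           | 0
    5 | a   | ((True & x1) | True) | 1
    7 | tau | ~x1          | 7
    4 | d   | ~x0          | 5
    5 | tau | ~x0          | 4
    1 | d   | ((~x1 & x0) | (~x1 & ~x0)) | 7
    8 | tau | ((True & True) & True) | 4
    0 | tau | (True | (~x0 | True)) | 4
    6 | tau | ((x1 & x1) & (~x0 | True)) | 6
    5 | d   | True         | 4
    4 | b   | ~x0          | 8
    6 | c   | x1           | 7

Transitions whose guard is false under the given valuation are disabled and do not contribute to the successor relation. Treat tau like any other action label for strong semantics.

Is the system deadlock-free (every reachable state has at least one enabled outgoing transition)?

Reach set: {0,1,2,3,4,6,7,8}
  0: b→0  d→8  tau→4  tau→7  [deg 4]
  1: d→7  tau→3  [deg 2]
  2: ∅  [deadlock]
  3: d→0  d→2  [deg 2]
  4: ∅  [deadlock]
  6: d→0  [deg 1]
  7: b→6  tau→0  tau→1  tau→7  [deg 4]
  8: tau→4  [deg 1]
Path to 2: tau·tau·tau·d

Answer: DEADLOCK at state 2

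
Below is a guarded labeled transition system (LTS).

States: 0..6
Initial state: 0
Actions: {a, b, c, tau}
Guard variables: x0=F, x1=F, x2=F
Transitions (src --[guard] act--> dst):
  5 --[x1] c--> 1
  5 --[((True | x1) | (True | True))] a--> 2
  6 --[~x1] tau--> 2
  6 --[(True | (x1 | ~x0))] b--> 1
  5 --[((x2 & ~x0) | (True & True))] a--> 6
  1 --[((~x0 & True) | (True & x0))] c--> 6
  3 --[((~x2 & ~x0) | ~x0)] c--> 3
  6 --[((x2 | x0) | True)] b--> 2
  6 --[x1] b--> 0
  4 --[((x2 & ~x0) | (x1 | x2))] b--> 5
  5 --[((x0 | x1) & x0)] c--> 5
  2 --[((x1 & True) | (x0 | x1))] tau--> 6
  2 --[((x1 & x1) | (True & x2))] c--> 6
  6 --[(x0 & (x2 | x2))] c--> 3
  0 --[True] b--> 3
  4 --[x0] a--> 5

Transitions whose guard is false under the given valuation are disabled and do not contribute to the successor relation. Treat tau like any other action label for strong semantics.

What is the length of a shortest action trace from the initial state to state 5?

BFS to 5:
  Layer 0: {0}
  Layer 1: {3}
5 never appears.

Answer: UNREACHABLE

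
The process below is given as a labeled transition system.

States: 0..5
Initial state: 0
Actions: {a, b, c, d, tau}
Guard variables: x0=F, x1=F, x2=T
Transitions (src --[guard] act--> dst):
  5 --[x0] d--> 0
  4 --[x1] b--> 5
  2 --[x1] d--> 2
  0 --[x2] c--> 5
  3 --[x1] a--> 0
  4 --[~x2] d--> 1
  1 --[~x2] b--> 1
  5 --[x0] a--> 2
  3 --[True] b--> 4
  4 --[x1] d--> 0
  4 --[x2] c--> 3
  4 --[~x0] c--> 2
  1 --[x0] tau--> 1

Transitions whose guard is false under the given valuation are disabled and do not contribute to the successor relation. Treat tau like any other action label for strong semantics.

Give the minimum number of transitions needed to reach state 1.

Answer: UNREACHABLE

Working:
BFS to 1:
  L0 = {0}
  L1 = {5}
1 never appears.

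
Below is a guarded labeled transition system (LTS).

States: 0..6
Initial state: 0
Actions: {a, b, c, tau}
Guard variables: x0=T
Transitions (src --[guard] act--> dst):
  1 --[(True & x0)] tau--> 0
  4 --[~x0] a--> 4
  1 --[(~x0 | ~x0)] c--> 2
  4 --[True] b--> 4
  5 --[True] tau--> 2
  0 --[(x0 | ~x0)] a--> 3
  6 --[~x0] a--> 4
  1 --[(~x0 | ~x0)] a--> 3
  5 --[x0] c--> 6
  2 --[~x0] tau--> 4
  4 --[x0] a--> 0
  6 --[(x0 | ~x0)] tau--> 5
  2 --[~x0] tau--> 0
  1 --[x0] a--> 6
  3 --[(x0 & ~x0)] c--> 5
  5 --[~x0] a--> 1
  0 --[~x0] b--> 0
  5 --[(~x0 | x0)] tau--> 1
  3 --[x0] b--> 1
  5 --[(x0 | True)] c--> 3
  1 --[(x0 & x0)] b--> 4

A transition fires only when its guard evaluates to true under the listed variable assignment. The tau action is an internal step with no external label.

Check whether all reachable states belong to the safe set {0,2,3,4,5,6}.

Answer: INVARIANT VIOLATED at state 1

Working:
Safe = {0,2,3,4,5,6}
R = {0,1,2,3,4,5,6}
  0: ok
  1: outside
  2: ok
  3: ok
  4: ok
  5: ok
  6: ok
counterexample path to 1: a·b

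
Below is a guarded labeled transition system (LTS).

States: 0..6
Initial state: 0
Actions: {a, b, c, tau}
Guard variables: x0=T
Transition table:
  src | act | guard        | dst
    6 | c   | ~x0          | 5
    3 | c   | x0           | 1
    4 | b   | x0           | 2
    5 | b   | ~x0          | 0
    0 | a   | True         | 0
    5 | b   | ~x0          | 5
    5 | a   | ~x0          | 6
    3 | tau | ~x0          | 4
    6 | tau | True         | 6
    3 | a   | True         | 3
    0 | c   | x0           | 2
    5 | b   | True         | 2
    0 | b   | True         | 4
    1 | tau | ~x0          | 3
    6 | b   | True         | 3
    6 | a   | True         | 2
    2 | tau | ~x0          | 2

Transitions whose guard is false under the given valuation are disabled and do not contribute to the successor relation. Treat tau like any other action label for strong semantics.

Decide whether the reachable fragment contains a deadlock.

Answer: DEADLOCK at state 2

Analysis:
Reach set: {0,2,4}
  0: a→0  b→4  c→2  [3 exit(s)]
  2: ∅  [STUCK]
  4: b→2  [1 exit(s)]
trace reaching 2: c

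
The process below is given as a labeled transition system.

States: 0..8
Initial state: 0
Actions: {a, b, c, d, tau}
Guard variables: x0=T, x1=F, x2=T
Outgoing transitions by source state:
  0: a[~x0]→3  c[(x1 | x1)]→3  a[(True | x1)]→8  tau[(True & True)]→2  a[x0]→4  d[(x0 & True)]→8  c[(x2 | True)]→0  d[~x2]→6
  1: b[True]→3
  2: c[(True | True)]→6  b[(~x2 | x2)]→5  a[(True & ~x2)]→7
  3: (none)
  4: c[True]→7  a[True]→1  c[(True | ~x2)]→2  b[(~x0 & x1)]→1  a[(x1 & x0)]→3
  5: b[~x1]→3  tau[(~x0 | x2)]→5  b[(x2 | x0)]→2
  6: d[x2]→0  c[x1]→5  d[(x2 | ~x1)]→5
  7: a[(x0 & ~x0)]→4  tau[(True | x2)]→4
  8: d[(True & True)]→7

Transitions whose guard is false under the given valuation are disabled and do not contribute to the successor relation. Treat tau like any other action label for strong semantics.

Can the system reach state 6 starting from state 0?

After dropping false guards: 18 live edges.
depth 0: {0}
depth 1: {2,4,8}  now seen {0,2,4,8}
depth 2: {1,5,6,7}  now seen {0,1,2,4,5,6,7,8}
depth 3: {3}  now seen {0,1,2,3,4,5,6,7,8}
Reach set: {0,1,2,3,4,5,6,7,8}
witness 6: tau·c

Answer: REACHABLE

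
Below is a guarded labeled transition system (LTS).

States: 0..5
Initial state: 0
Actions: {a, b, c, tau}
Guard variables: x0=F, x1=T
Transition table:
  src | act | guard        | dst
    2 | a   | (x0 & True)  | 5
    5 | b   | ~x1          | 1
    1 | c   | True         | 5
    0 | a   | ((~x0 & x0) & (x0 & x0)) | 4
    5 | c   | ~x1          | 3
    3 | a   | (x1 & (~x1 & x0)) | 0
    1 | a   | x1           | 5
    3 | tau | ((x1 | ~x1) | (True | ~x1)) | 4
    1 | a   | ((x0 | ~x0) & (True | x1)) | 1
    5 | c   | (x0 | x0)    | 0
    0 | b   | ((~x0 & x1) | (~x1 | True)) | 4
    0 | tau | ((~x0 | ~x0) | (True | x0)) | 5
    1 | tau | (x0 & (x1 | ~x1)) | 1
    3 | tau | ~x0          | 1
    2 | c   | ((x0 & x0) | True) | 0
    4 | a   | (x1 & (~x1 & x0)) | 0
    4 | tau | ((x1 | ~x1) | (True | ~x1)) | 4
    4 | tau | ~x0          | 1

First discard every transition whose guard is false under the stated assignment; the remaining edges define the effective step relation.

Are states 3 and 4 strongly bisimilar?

Answer: BISIMILAR

Trace:
Compute ~ classes (split until stable):
  round 0: {{0,1,2,3,4,5}}
  round 1: {{0},{1},{2},{3,4},{5}}
Fixed point at round 2; 5 class(es).
[3]={3,4}  [4]={3,4}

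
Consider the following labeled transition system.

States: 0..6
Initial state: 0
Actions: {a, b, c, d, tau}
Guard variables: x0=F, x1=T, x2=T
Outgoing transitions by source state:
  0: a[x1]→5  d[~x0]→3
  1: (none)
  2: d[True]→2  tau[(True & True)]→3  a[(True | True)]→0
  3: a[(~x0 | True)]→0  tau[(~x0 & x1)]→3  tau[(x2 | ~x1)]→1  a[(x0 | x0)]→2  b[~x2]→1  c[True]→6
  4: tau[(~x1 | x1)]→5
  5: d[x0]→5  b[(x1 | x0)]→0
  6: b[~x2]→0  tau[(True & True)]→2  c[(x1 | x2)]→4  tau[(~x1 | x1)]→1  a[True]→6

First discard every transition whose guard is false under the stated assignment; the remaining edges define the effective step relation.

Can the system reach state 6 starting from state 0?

15 transition(s) survive guard evaluation.
depth 0: {0}
depth 1: {3,5}  total {0,3,5}
depth 2: {1,6}  total {0,1,3,5,6}
depth 3: {2,4}  total {0,1,2,3,4,5,6}
Reach set: {0,1,2,3,4,5,6}
witness 6: d·c

Answer: REACHABLE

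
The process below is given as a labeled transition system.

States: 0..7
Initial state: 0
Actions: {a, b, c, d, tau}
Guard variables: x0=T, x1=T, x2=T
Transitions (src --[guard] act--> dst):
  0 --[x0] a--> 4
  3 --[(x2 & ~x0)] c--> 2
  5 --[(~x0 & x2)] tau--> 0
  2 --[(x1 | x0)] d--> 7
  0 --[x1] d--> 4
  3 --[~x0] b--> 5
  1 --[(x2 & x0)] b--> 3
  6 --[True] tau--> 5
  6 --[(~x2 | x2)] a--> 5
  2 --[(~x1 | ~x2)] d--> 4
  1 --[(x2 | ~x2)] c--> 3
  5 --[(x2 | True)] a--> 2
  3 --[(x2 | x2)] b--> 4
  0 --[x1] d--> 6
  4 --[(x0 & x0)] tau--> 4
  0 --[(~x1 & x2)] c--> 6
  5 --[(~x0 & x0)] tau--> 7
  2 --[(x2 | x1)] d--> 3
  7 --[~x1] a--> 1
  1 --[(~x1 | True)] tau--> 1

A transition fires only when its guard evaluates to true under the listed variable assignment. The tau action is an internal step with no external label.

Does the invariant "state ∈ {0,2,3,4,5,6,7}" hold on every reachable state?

Safe = {0,2,3,4,5,6,7}
Reach set: {0,2,3,4,5,6,7}
  0: safe
  2: safe
  3: safe
  4: safe
  5: safe
  6: safe
  7: safe

Answer: INVARIANT HOLDS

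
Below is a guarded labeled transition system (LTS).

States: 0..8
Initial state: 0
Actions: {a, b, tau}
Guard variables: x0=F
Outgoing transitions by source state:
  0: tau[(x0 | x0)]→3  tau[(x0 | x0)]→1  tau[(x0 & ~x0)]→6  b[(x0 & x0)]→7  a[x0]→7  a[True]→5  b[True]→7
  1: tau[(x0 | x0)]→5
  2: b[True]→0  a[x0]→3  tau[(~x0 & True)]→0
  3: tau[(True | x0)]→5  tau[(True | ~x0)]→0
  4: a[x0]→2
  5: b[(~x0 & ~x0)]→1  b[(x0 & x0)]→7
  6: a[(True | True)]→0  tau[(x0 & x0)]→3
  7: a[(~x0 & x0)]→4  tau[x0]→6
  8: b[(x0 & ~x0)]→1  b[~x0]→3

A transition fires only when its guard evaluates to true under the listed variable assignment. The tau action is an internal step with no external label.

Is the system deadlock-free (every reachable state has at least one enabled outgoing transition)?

Reachable = {0,1,5,7}
  0: a→5  b→7  [2 exit(s)]
  1: ∅  [STUCK]
  5: b→1  [1 exit(s)]
  7: ∅  [STUCK]
witness 1: a·b

Answer: DEADLOCK at state 1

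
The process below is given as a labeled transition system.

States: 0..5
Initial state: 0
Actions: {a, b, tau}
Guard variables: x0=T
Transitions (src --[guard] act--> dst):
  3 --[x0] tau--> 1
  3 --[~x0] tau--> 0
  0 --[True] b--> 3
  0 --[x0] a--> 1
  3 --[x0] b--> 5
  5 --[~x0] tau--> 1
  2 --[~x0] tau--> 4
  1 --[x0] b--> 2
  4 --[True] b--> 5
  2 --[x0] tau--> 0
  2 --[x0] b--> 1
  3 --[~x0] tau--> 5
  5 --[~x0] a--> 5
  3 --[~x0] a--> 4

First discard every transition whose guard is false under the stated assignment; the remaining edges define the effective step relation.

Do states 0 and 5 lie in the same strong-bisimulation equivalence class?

Answer: NOT BISIMILAR

Analysis:
Bisimulation quotient by refinement:
  P[0] = {{0,1,2,3,4,5}}
  P[1] = {{0},{1,4},{2,3},{5}}
  P[2] = {{0},{1},{2},{3},{4},{5}}
stable after 3 split(s): 6 block(s)
0∈{0}, 5∈{5}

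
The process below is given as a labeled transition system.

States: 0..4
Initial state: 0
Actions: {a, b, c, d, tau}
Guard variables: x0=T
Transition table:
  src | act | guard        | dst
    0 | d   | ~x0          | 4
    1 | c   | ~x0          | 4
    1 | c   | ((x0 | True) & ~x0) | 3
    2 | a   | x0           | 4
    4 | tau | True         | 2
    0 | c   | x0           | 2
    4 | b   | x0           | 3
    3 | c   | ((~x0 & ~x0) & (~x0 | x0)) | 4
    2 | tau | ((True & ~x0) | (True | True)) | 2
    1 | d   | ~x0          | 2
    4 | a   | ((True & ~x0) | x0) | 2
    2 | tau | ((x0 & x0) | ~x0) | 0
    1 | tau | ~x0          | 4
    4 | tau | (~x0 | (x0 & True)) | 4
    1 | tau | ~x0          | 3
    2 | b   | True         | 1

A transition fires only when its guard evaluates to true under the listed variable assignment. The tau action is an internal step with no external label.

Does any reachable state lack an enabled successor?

Reachable = {0,1,2,3,4}
  0: c→2  [1 exit(s)]
  1: ∅  [no exit]
  2: a→4  b→1  tau→0  tau→2  [4 exit(s)]
  3: ∅  [no exit]
  4: a→2  b→3  tau→2  tau→4  [4 exit(s)]
trace reaching 1: c·b

Answer: DEADLOCK at state 1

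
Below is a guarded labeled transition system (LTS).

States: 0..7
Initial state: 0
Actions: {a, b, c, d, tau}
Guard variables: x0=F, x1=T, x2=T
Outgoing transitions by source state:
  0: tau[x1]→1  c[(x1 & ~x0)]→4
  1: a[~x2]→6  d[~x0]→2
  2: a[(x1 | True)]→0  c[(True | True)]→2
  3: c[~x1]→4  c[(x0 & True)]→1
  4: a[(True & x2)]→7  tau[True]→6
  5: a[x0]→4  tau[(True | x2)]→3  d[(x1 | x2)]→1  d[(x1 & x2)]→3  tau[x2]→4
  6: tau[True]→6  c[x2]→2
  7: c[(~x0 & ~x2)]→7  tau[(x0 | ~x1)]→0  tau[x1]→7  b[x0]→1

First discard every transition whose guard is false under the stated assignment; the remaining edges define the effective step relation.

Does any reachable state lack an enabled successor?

Answer: DEADLOCK-FREE

Working:
R = {0,1,2,4,6,7}
  0: c→4  tau→1  [2 exit(s)]
  1: d→2  [1 exit(s)]
  2: a→0  c→2  [2 exit(s)]
  4: a→7  tau→6  [2 exit(s)]
  6: c→2  tau→6  [2 exit(s)]
  7: tau→7  [1 exit(s)]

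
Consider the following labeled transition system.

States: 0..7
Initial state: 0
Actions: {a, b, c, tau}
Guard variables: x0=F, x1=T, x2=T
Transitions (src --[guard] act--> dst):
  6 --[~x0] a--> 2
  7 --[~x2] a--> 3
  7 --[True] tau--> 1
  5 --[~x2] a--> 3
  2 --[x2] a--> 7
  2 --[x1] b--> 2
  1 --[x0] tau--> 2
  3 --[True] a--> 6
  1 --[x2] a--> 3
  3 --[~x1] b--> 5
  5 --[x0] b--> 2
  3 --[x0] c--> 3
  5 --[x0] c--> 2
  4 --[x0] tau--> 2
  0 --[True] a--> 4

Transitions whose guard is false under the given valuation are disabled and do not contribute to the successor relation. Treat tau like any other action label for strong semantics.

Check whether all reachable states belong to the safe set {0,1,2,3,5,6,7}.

Safe = {0,1,2,3,5,6,7}
Reach set: {0,4}
  0: ok
  4: ✗ unsafe
witness against invariant: a → 4

Answer: INVARIANT VIOLATED at state 4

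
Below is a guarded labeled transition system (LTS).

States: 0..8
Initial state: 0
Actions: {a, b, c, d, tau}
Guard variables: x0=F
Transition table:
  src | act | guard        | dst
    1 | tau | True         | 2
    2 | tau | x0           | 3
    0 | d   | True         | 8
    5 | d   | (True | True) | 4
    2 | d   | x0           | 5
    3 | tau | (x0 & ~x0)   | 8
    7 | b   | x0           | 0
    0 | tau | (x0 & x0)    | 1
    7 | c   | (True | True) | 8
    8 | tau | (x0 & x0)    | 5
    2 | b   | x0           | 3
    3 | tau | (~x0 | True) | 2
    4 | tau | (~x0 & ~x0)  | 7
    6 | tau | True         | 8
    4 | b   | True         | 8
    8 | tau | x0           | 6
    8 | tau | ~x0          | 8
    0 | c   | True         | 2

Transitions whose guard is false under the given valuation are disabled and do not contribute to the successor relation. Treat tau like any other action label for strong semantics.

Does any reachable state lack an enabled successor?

Answer: DEADLOCK at state 2

Analysis:
R = {0,2,8}
  0: c→2  d→8  [2 exit(s)]
  2: ∅  [deadlock]
  8: tau→8  [1 exit(s)]
witness 2: c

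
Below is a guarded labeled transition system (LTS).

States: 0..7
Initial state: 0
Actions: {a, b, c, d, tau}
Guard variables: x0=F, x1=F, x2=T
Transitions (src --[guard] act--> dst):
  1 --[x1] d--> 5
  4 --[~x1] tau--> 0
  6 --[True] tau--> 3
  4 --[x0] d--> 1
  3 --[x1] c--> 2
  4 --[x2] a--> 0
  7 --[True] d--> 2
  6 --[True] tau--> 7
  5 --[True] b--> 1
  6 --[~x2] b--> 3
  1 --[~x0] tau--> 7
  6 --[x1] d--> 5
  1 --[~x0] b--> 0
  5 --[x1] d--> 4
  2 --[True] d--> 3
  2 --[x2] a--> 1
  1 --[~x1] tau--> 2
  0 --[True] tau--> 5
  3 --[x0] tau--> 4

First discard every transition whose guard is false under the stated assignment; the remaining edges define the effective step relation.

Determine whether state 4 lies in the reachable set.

Guard filter leaves 12 enabled edge(s).
Layer 0: {0}
Layer 1: {5}  now seen {0,5}
Layer 2: {1}  now seen {0,1,5}
Layer 3: {2,7}  now seen {0,1,2,5,7}
Layer 4: {3}  now seen {0,1,2,3,5,7}
Reach set: {0,1,2,3,5,7}

Answer: UNREACHABLE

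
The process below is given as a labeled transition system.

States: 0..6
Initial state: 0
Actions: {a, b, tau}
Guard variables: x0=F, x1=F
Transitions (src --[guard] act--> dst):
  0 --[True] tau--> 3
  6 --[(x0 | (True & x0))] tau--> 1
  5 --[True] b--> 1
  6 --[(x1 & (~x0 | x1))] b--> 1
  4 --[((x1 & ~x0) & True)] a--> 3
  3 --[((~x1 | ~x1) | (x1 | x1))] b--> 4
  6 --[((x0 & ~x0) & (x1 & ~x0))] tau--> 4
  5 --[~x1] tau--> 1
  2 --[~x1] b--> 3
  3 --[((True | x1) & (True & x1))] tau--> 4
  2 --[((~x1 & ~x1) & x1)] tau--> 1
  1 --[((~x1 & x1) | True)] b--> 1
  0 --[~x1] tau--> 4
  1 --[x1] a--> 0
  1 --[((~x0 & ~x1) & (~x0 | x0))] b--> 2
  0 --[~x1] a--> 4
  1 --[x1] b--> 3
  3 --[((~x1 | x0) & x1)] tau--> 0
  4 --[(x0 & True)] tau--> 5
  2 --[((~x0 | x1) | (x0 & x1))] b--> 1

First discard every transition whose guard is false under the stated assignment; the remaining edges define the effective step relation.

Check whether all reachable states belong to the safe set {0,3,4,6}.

Answer: INVARIANT HOLDS

Analysis:
Safe = {0,3,4,6}
R = {0,3,4}
  0: safe
  3: safe
  4: safe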